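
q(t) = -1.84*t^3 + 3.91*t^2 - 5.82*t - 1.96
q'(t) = -5.52*t^2 + 7.82*t - 5.82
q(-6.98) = 854.89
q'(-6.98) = -329.34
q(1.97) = -12.32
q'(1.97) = -11.84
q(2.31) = -17.22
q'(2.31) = -17.21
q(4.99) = -162.27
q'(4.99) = -104.25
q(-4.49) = 269.55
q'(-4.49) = -152.22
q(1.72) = -9.77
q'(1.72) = -8.70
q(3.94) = -76.73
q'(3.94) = -60.70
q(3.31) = -45.11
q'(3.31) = -40.41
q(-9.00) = 1708.49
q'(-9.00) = -523.32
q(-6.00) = 571.16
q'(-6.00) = -251.46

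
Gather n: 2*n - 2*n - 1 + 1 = 0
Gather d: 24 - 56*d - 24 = -56*d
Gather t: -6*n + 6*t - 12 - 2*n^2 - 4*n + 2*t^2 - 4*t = -2*n^2 - 10*n + 2*t^2 + 2*t - 12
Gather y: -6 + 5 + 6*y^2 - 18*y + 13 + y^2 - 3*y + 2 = 7*y^2 - 21*y + 14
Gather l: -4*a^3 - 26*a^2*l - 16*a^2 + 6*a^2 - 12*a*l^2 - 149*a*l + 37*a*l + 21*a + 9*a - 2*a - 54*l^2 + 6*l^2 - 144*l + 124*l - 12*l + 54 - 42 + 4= -4*a^3 - 10*a^2 + 28*a + l^2*(-12*a - 48) + l*(-26*a^2 - 112*a - 32) + 16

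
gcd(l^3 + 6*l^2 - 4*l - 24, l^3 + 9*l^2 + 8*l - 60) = l^2 + 4*l - 12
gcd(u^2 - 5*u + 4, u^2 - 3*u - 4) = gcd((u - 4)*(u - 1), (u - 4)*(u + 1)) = u - 4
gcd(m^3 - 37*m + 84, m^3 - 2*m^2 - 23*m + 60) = m^2 - 7*m + 12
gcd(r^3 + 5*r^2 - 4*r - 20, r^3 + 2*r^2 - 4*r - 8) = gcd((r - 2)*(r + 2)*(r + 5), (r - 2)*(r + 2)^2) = r^2 - 4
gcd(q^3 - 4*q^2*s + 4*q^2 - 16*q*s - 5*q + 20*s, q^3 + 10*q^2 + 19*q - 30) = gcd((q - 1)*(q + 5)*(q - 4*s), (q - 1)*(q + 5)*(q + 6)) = q^2 + 4*q - 5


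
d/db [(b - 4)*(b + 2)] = 2*b - 2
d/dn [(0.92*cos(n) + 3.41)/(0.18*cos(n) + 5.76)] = -4.6854*sin(n)/(0.18*cos(n) + 5.76)^2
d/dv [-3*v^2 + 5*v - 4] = 5 - 6*v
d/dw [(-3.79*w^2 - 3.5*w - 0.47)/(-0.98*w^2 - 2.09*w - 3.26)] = (4.4911*w^2 + 23.7896*w + 10.4277)/(0.9604*w^4 + 4.0964*w^3 + 10.7577*w^2 + 13.6268*w + 10.6276)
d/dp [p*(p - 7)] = 2*p - 7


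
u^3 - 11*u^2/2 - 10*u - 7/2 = (u - 7)*(u + 1/2)*(u + 1)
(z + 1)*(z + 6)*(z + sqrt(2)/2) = z^3 + sqrt(2)*z^2/2 + 7*z^2 + 7*sqrt(2)*z/2 + 6*z + 3*sqrt(2)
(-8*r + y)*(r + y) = -8*r^2 - 7*r*y + y^2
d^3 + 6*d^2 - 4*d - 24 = (d - 2)*(d + 2)*(d + 6)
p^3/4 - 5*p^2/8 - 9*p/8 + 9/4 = (p/4 + 1/2)*(p - 3)*(p - 3/2)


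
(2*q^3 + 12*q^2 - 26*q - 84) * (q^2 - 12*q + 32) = 2*q^5 - 12*q^4 - 106*q^3 + 612*q^2 + 176*q - 2688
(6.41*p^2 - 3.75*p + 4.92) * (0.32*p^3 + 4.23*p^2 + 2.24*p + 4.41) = 2.0512*p^5 + 25.9143*p^4 + 0.0703000000000014*p^3 + 40.6797*p^2 - 5.5167*p + 21.6972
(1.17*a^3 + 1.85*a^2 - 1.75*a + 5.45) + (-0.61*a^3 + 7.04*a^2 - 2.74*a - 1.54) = 0.56*a^3 + 8.89*a^2 - 4.49*a + 3.91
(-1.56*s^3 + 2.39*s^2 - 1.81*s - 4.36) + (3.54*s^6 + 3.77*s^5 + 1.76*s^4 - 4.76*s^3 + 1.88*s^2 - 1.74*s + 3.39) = 3.54*s^6 + 3.77*s^5 + 1.76*s^4 - 6.32*s^3 + 4.27*s^2 - 3.55*s - 0.97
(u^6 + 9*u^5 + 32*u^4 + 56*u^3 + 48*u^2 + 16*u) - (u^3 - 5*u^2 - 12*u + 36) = u^6 + 9*u^5 + 32*u^4 + 55*u^3 + 53*u^2 + 28*u - 36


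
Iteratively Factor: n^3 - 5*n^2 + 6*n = (n)*(n^2 - 5*n + 6) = n*(n - 3)*(n - 2)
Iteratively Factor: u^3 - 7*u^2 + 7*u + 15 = (u + 1)*(u^2 - 8*u + 15) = (u - 3)*(u + 1)*(u - 5)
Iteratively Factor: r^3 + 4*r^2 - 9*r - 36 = (r - 3)*(r^2 + 7*r + 12) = (r - 3)*(r + 3)*(r + 4)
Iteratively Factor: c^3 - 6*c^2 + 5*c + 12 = (c - 3)*(c^2 - 3*c - 4) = (c - 3)*(c + 1)*(c - 4)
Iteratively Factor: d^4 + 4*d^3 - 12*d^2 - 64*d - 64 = (d - 4)*(d^3 + 8*d^2 + 20*d + 16) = (d - 4)*(d + 4)*(d^2 + 4*d + 4) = (d - 4)*(d + 2)*(d + 4)*(d + 2)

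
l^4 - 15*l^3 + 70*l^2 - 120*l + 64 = (l - 8)*(l - 4)*(l - 2)*(l - 1)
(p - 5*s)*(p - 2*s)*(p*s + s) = p^3*s - 7*p^2*s^2 + p^2*s + 10*p*s^3 - 7*p*s^2 + 10*s^3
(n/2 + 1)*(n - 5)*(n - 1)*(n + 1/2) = n^4/2 - 7*n^3/4 - 9*n^2/2 + 13*n/4 + 5/2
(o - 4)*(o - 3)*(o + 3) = o^3 - 4*o^2 - 9*o + 36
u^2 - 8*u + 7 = (u - 7)*(u - 1)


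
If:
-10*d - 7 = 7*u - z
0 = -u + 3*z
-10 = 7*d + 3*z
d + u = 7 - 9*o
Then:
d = -179/110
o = 398/495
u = 153/110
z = 51/110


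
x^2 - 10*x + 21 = (x - 7)*(x - 3)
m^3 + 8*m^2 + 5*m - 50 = (m - 2)*(m + 5)^2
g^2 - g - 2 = (g - 2)*(g + 1)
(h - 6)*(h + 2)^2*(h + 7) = h^4 + 5*h^3 - 34*h^2 - 164*h - 168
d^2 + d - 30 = (d - 5)*(d + 6)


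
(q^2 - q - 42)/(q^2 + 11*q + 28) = (q^2 - q - 42)/(q^2 + 11*q + 28)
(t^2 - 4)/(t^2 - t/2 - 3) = 2*(t + 2)/(2*t + 3)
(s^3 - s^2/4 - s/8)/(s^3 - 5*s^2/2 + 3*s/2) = (8*s^2 - 2*s - 1)/(4*(2*s^2 - 5*s + 3))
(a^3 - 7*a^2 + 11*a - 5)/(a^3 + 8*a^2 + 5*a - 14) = (a^2 - 6*a + 5)/(a^2 + 9*a + 14)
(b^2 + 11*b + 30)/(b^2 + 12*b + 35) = (b + 6)/(b + 7)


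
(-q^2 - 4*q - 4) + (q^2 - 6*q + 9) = 5 - 10*q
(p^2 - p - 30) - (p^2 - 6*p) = 5*p - 30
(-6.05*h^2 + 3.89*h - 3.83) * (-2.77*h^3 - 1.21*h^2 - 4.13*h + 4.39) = 16.7585*h^5 - 3.4548*h^4 + 30.8887*h^3 - 37.9909*h^2 + 32.895*h - 16.8137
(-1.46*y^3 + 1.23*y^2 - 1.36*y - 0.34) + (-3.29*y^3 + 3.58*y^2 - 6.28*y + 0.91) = -4.75*y^3 + 4.81*y^2 - 7.64*y + 0.57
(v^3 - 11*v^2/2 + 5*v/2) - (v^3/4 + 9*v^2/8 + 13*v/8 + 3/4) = 3*v^3/4 - 53*v^2/8 + 7*v/8 - 3/4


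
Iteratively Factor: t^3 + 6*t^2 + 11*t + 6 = (t + 1)*(t^2 + 5*t + 6) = (t + 1)*(t + 2)*(t + 3)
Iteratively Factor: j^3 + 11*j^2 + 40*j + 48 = (j + 3)*(j^2 + 8*j + 16) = (j + 3)*(j + 4)*(j + 4)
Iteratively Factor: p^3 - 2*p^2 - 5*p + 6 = (p + 2)*(p^2 - 4*p + 3) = (p - 1)*(p + 2)*(p - 3)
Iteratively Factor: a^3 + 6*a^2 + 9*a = (a + 3)*(a^2 + 3*a) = (a + 3)^2*(a)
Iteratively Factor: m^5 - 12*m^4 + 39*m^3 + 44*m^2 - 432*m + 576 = (m - 4)*(m^4 - 8*m^3 + 7*m^2 + 72*m - 144) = (m - 4)^2*(m^3 - 4*m^2 - 9*m + 36) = (m - 4)^2*(m - 3)*(m^2 - m - 12) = (m - 4)^3*(m - 3)*(m + 3)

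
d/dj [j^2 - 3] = 2*j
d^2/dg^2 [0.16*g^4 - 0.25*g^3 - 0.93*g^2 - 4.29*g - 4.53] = 1.92*g^2 - 1.5*g - 1.86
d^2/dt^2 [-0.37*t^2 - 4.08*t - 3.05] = -0.740000000000000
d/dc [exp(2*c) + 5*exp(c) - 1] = (2*exp(c) + 5)*exp(c)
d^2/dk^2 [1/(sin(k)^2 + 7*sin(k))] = (-4*sin(k) - 21 - 43/sin(k) + 42/sin(k)^2 + 98/sin(k)^3)/(sin(k) + 7)^3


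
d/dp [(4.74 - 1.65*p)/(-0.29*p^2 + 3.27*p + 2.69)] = (-0.4785*p^2 + 2.7492*p - 19.9383)/(0.0841*p^4 - 1.8966*p^3 + 9.1327*p^2 + 17.5926*p + 7.2361)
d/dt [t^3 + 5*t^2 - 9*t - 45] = 3*t^2 + 10*t - 9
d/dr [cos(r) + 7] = -sin(r)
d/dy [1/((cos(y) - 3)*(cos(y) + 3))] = sin(2*y)/((cos(y) - 3)^2*(cos(y) + 3)^2)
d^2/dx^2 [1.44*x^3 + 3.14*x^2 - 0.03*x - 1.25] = 8.64*x + 6.28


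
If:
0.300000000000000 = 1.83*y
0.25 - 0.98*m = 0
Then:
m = 0.26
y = 0.16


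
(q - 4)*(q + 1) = q^2 - 3*q - 4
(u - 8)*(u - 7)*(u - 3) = u^3 - 18*u^2 + 101*u - 168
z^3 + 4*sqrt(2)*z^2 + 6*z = z*(z + sqrt(2))*(z + 3*sqrt(2))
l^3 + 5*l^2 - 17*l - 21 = (l - 3)*(l + 1)*(l + 7)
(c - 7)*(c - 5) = c^2 - 12*c + 35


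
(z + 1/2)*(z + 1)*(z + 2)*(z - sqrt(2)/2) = z^4 - sqrt(2)*z^3/2 + 7*z^3/2 - 7*sqrt(2)*z^2/4 + 7*z^2/2 - 7*sqrt(2)*z/4 + z - sqrt(2)/2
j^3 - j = j*(j - 1)*(j + 1)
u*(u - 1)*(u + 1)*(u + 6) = u^4 + 6*u^3 - u^2 - 6*u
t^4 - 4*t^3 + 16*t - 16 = (t - 2)^3*(t + 2)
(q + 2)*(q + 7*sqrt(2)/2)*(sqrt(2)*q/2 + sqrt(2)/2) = sqrt(2)*q^3/2 + 3*sqrt(2)*q^2/2 + 7*q^2/2 + sqrt(2)*q + 21*q/2 + 7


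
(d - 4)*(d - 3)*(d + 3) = d^3 - 4*d^2 - 9*d + 36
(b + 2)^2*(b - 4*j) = b^3 - 4*b^2*j + 4*b^2 - 16*b*j + 4*b - 16*j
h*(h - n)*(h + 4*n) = h^3 + 3*h^2*n - 4*h*n^2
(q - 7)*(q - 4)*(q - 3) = q^3 - 14*q^2 + 61*q - 84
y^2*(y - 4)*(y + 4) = y^4 - 16*y^2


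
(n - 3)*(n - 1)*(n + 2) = n^3 - 2*n^2 - 5*n + 6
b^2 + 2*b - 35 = (b - 5)*(b + 7)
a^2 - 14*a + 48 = (a - 8)*(a - 6)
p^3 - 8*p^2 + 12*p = p*(p - 6)*(p - 2)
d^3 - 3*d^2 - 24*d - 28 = (d - 7)*(d + 2)^2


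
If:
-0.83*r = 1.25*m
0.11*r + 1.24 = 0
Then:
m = 7.49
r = -11.27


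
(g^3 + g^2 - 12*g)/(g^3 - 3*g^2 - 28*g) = (g - 3)/(g - 7)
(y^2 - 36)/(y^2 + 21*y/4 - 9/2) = 4*(y - 6)/(4*y - 3)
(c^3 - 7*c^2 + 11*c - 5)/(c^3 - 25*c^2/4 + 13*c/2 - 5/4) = 4*(c - 1)/(4*c - 1)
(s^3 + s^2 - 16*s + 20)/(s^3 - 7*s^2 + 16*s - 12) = (s + 5)/(s - 3)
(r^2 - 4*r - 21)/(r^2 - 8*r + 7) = (r + 3)/(r - 1)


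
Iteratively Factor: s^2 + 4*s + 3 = (s + 3)*(s + 1)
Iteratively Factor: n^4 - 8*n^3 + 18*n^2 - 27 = (n + 1)*(n^3 - 9*n^2 + 27*n - 27) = (n - 3)*(n + 1)*(n^2 - 6*n + 9) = (n - 3)^2*(n + 1)*(n - 3)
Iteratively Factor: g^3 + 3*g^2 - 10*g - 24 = (g + 2)*(g^2 + g - 12) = (g - 3)*(g + 2)*(g + 4)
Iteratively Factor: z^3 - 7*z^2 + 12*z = (z)*(z^2 - 7*z + 12) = z*(z - 4)*(z - 3)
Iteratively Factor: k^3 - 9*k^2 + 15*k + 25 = (k - 5)*(k^2 - 4*k - 5) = (k - 5)*(k + 1)*(k - 5)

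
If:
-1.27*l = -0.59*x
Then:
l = 0.464566929133858*x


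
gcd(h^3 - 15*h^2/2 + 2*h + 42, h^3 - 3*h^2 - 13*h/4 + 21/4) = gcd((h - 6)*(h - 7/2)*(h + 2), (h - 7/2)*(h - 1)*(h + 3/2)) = h - 7/2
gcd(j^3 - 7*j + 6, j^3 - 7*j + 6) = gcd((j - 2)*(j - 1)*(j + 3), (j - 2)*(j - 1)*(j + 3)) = j^3 - 7*j + 6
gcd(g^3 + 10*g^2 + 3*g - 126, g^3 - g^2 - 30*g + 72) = g^2 + 3*g - 18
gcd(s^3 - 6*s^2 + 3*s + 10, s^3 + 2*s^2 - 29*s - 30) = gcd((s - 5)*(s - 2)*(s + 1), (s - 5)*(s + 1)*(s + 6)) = s^2 - 4*s - 5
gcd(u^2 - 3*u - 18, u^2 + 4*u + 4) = 1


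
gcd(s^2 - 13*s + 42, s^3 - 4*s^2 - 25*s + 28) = s - 7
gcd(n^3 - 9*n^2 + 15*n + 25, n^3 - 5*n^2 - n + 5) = n^2 - 4*n - 5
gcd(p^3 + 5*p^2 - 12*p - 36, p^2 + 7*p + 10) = p + 2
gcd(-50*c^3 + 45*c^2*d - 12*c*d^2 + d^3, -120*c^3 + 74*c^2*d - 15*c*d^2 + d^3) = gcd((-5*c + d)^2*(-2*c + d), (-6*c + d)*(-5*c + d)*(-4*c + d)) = 5*c - d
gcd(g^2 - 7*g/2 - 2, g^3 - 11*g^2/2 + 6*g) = g - 4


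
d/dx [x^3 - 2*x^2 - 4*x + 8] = 3*x^2 - 4*x - 4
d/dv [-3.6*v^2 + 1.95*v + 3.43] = 1.95 - 7.2*v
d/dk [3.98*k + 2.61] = 3.98000000000000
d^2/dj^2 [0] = 0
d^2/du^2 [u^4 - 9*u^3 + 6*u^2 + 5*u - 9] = 12*u^2 - 54*u + 12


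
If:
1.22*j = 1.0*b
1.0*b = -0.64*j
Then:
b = 0.00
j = 0.00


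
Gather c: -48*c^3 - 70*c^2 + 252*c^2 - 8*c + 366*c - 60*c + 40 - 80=-48*c^3 + 182*c^2 + 298*c - 40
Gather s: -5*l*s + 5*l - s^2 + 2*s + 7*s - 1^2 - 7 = 5*l - s^2 + s*(9 - 5*l) - 8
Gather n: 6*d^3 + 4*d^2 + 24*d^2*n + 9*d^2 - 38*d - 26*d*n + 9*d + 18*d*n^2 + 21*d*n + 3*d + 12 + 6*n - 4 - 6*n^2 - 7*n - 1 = 6*d^3 + 13*d^2 - 26*d + n^2*(18*d - 6) + n*(24*d^2 - 5*d - 1) + 7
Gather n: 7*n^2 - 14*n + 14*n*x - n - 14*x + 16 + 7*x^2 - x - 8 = 7*n^2 + n*(14*x - 15) + 7*x^2 - 15*x + 8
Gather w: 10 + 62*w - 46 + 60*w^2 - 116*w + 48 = 60*w^2 - 54*w + 12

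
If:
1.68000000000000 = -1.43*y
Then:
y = -1.17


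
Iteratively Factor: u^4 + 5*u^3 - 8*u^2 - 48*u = (u - 3)*(u^3 + 8*u^2 + 16*u) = (u - 3)*(u + 4)*(u^2 + 4*u) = u*(u - 3)*(u + 4)*(u + 4)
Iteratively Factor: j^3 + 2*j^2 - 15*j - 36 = (j + 3)*(j^2 - j - 12) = (j - 4)*(j + 3)*(j + 3)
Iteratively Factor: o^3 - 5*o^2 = (o)*(o^2 - 5*o) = o^2*(o - 5)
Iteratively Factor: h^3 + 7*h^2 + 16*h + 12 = (h + 3)*(h^2 + 4*h + 4) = (h + 2)*(h + 3)*(h + 2)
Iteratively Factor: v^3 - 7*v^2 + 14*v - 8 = (v - 1)*(v^2 - 6*v + 8) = (v - 2)*(v - 1)*(v - 4)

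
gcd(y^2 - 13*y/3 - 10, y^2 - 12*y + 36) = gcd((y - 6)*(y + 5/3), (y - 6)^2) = y - 6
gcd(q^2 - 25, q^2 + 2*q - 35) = q - 5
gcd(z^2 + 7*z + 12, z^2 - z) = 1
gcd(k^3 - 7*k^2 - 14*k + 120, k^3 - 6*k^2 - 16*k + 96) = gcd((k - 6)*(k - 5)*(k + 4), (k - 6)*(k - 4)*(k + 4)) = k^2 - 2*k - 24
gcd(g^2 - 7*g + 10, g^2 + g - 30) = g - 5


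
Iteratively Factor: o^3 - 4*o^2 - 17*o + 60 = (o - 5)*(o^2 + o - 12) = (o - 5)*(o - 3)*(o + 4)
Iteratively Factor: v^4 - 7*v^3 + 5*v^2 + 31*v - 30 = (v - 5)*(v^3 - 2*v^2 - 5*v + 6) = (v - 5)*(v - 1)*(v^2 - v - 6) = (v - 5)*(v - 1)*(v + 2)*(v - 3)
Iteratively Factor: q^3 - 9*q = (q + 3)*(q^2 - 3*q) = (q - 3)*(q + 3)*(q)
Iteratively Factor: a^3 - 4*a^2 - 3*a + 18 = (a - 3)*(a^2 - a - 6) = (a - 3)*(a + 2)*(a - 3)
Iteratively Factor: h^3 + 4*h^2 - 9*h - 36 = (h - 3)*(h^2 + 7*h + 12) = (h - 3)*(h + 3)*(h + 4)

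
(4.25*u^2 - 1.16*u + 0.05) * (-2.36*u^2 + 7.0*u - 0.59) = -10.03*u^4 + 32.4876*u^3 - 10.7455*u^2 + 1.0344*u - 0.0295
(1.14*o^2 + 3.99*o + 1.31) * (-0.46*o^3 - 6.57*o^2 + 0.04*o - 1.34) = -0.5244*o^5 - 9.3252*o^4 - 26.7713*o^3 - 9.9747*o^2 - 5.2942*o - 1.7554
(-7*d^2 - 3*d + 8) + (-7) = -7*d^2 - 3*d + 1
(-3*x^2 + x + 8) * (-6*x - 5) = 18*x^3 + 9*x^2 - 53*x - 40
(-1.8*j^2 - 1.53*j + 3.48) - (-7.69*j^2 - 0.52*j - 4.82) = 5.89*j^2 - 1.01*j + 8.3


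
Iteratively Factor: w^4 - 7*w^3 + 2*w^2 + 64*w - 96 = (w - 4)*(w^3 - 3*w^2 - 10*w + 24) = (w - 4)*(w + 3)*(w^2 - 6*w + 8) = (w - 4)^2*(w + 3)*(w - 2)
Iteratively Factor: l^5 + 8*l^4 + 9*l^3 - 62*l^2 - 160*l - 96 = (l - 3)*(l^4 + 11*l^3 + 42*l^2 + 64*l + 32) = (l - 3)*(l + 1)*(l^3 + 10*l^2 + 32*l + 32) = (l - 3)*(l + 1)*(l + 4)*(l^2 + 6*l + 8) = (l - 3)*(l + 1)*(l + 4)^2*(l + 2)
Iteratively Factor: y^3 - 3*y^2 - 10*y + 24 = (y - 4)*(y^2 + y - 6) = (y - 4)*(y + 3)*(y - 2)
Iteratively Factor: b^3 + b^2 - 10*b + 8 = (b - 2)*(b^2 + 3*b - 4) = (b - 2)*(b - 1)*(b + 4)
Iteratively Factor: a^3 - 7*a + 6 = (a - 1)*(a^2 + a - 6) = (a - 1)*(a + 3)*(a - 2)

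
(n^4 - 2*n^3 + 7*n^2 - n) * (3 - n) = -n^5 + 5*n^4 - 13*n^3 + 22*n^2 - 3*n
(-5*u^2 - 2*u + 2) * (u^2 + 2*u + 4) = -5*u^4 - 12*u^3 - 22*u^2 - 4*u + 8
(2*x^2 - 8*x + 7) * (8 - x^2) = -2*x^4 + 8*x^3 + 9*x^2 - 64*x + 56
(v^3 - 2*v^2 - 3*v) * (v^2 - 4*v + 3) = v^5 - 6*v^4 + 8*v^3 + 6*v^2 - 9*v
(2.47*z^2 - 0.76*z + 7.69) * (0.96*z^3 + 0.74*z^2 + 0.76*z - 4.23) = 2.3712*z^5 + 1.0982*z^4 + 8.6972*z^3 - 5.3351*z^2 + 9.0592*z - 32.5287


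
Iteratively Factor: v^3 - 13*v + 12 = (v - 3)*(v^2 + 3*v - 4) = (v - 3)*(v + 4)*(v - 1)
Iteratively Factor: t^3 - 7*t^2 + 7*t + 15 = (t + 1)*(t^2 - 8*t + 15) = (t - 5)*(t + 1)*(t - 3)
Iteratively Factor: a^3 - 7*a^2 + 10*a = (a - 2)*(a^2 - 5*a) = (a - 5)*(a - 2)*(a)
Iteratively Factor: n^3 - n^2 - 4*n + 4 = (n + 2)*(n^2 - 3*n + 2) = (n - 1)*(n + 2)*(n - 2)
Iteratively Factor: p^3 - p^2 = (p)*(p^2 - p) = p*(p - 1)*(p)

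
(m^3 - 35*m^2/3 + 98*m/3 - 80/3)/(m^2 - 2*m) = m - 29/3 + 40/(3*m)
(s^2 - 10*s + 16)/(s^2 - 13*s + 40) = (s - 2)/(s - 5)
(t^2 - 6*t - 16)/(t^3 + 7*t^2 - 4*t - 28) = (t - 8)/(t^2 + 5*t - 14)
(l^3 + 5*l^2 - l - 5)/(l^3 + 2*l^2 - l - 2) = (l + 5)/(l + 2)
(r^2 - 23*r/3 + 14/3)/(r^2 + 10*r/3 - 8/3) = (r - 7)/(r + 4)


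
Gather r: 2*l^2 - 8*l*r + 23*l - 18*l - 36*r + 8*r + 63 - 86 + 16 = 2*l^2 + 5*l + r*(-8*l - 28) - 7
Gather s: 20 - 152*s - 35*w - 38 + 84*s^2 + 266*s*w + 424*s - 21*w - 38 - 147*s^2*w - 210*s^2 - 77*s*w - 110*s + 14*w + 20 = s^2*(-147*w - 126) + s*(189*w + 162) - 42*w - 36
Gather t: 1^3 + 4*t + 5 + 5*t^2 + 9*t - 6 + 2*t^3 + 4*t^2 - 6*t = 2*t^3 + 9*t^2 + 7*t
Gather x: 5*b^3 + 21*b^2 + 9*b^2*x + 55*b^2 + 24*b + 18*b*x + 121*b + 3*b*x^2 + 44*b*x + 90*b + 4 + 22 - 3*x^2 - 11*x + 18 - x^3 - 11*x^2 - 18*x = 5*b^3 + 76*b^2 + 235*b - x^3 + x^2*(3*b - 14) + x*(9*b^2 + 62*b - 29) + 44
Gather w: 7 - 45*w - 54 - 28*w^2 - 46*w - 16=-28*w^2 - 91*w - 63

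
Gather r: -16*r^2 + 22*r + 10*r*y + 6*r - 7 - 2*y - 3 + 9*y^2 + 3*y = -16*r^2 + r*(10*y + 28) + 9*y^2 + y - 10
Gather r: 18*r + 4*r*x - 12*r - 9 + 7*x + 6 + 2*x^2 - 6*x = r*(4*x + 6) + 2*x^2 + x - 3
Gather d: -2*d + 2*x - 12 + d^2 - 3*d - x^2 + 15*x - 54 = d^2 - 5*d - x^2 + 17*x - 66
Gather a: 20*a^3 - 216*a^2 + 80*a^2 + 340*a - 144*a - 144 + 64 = 20*a^3 - 136*a^2 + 196*a - 80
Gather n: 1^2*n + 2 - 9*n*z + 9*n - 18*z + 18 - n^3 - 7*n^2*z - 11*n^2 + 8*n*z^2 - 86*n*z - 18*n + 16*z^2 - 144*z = -n^3 + n^2*(-7*z - 11) + n*(8*z^2 - 95*z - 8) + 16*z^2 - 162*z + 20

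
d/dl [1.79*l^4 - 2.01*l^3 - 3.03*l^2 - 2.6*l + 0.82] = 7.16*l^3 - 6.03*l^2 - 6.06*l - 2.6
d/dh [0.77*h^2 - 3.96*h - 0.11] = 1.54*h - 3.96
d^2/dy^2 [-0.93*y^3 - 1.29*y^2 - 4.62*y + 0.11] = -5.58*y - 2.58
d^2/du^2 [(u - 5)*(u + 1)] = 2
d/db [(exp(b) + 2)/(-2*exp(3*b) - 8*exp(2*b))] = (exp(2*b) + 5*exp(b) + 8)*exp(-2*b)/(exp(2*b) + 8*exp(b) + 16)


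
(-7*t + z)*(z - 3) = -7*t*z + 21*t + z^2 - 3*z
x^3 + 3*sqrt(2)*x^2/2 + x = x*(x + sqrt(2)/2)*(x + sqrt(2))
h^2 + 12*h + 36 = (h + 6)^2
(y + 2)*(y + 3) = y^2 + 5*y + 6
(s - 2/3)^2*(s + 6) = s^3 + 14*s^2/3 - 68*s/9 + 8/3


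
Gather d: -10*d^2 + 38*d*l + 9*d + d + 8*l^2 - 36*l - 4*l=-10*d^2 + d*(38*l + 10) + 8*l^2 - 40*l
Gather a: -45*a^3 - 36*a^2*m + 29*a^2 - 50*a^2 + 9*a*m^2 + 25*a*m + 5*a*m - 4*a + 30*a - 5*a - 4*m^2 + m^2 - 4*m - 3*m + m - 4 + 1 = -45*a^3 + a^2*(-36*m - 21) + a*(9*m^2 + 30*m + 21) - 3*m^2 - 6*m - 3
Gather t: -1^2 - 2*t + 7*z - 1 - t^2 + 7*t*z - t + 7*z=-t^2 + t*(7*z - 3) + 14*z - 2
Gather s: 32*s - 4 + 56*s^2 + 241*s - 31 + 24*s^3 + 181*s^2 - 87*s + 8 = 24*s^3 + 237*s^2 + 186*s - 27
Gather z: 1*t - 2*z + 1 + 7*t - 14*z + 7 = 8*t - 16*z + 8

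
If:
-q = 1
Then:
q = -1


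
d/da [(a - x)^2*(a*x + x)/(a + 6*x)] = x*(a - x)*(-(a + 1)*(a - x) + (a + 6*x)*(3*a - x + 2))/(a + 6*x)^2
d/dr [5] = 0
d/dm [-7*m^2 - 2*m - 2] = -14*m - 2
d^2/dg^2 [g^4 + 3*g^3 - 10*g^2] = 12*g^2 + 18*g - 20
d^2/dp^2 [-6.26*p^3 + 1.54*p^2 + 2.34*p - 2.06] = 3.08 - 37.56*p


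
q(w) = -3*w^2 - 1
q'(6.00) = -36.00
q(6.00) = -109.00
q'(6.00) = -36.00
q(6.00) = -109.00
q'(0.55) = -3.30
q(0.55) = -1.91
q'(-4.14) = 24.84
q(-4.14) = -52.42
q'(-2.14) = 12.84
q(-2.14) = -14.74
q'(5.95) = -35.70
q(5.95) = -107.21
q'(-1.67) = 10.02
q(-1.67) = -9.37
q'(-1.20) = 7.20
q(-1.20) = -5.32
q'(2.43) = -14.58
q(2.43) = -18.71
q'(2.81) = -16.86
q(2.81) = -24.69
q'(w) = -6*w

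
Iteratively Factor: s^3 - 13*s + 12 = (s - 3)*(s^2 + 3*s - 4) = (s - 3)*(s + 4)*(s - 1)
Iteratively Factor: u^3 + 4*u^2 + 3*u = (u)*(u^2 + 4*u + 3) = u*(u + 3)*(u + 1)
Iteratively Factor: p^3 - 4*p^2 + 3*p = (p - 3)*(p^2 - p) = (p - 3)*(p - 1)*(p)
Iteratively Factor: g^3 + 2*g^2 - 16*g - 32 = (g - 4)*(g^2 + 6*g + 8) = (g - 4)*(g + 4)*(g + 2)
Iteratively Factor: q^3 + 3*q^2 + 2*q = (q + 1)*(q^2 + 2*q) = (q + 1)*(q + 2)*(q)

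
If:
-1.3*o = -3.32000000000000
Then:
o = 2.55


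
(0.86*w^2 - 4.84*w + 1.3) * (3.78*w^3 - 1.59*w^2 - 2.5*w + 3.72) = 3.2508*w^5 - 19.6626*w^4 + 10.4596*w^3 + 13.2322*w^2 - 21.2548*w + 4.836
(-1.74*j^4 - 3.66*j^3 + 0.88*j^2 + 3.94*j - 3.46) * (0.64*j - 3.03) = -1.1136*j^5 + 2.9298*j^4 + 11.653*j^3 - 0.1448*j^2 - 14.1526*j + 10.4838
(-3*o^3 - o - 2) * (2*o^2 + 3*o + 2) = -6*o^5 - 9*o^4 - 8*o^3 - 7*o^2 - 8*o - 4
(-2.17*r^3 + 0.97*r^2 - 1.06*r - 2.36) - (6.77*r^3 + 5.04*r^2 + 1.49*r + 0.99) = -8.94*r^3 - 4.07*r^2 - 2.55*r - 3.35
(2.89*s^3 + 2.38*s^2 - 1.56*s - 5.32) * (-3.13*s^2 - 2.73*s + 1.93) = -9.0457*s^5 - 15.3391*s^4 + 3.9631*s^3 + 25.5038*s^2 + 11.5128*s - 10.2676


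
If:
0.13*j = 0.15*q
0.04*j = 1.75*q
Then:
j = 0.00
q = 0.00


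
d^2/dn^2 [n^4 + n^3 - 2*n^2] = 12*n^2 + 6*n - 4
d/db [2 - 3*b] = -3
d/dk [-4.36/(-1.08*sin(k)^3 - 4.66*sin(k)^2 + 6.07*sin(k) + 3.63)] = (-14.1264*sin(k)^2 - 40.6352*sin(k) + 26.4652)*cos(k)/(1.08*sin(k)^3 + 4.66*sin(k)^2 - 6.07*sin(k) - 3.63)^2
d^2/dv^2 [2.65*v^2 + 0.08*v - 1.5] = 5.30000000000000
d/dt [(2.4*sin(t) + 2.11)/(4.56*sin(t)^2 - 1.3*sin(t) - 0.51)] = (-10.944*sin(t)^2 - 19.2432*sin(t) + 1.519)*cos(t)/(20.7936*sin(t)^4 - 11.856*sin(t)^3 - 2.9612*sin(t)^2 + 1.326*sin(t) + 0.2601)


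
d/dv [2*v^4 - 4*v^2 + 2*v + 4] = 8*v^3 - 8*v + 2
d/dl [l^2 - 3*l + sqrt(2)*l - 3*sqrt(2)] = 2*l - 3 + sqrt(2)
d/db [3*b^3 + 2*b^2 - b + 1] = 9*b^2 + 4*b - 1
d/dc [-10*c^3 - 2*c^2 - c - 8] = -30*c^2 - 4*c - 1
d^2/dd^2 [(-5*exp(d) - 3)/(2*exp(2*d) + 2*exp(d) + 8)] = (-5*exp(4*d) - 7*exp(3*d) + 111*exp(2*d) + 65*exp(d) - 68)*exp(d)/(2*(exp(6*d) + 3*exp(5*d) + 15*exp(4*d) + 25*exp(3*d) + 60*exp(2*d) + 48*exp(d) + 64))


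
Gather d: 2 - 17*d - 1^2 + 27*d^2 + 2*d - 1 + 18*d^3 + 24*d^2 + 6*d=18*d^3 + 51*d^2 - 9*d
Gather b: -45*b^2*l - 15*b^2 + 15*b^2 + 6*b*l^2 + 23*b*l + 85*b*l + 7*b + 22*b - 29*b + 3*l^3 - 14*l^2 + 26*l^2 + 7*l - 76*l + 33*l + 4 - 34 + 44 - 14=-45*b^2*l + b*(6*l^2 + 108*l) + 3*l^3 + 12*l^2 - 36*l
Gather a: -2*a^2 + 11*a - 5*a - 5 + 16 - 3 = -2*a^2 + 6*a + 8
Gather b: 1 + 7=8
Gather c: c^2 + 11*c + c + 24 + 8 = c^2 + 12*c + 32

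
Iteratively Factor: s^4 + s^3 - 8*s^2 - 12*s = (s + 2)*(s^3 - s^2 - 6*s) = (s + 2)^2*(s^2 - 3*s) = s*(s + 2)^2*(s - 3)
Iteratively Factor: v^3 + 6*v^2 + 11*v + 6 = (v + 3)*(v^2 + 3*v + 2) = (v + 2)*(v + 3)*(v + 1)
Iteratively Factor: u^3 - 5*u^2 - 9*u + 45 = (u - 5)*(u^2 - 9) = (u - 5)*(u + 3)*(u - 3)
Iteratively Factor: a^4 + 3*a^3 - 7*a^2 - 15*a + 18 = (a - 1)*(a^3 + 4*a^2 - 3*a - 18) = (a - 1)*(a + 3)*(a^2 + a - 6) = (a - 2)*(a - 1)*(a + 3)*(a + 3)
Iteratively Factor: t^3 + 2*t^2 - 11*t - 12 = (t + 1)*(t^2 + t - 12) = (t + 1)*(t + 4)*(t - 3)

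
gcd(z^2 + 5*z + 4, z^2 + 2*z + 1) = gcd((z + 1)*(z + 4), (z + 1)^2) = z + 1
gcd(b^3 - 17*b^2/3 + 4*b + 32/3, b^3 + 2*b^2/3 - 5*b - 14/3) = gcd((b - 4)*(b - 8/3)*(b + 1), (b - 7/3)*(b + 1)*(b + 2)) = b + 1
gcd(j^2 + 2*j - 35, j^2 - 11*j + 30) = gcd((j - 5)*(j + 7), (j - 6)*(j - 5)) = j - 5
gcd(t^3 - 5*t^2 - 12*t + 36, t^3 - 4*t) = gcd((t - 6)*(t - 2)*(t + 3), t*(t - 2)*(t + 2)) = t - 2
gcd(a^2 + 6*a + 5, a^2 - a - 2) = a + 1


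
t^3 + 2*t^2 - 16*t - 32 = (t - 4)*(t + 2)*(t + 4)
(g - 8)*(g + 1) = g^2 - 7*g - 8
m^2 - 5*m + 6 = (m - 3)*(m - 2)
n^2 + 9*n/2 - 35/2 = (n - 5/2)*(n + 7)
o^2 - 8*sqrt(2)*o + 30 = (o - 5*sqrt(2))*(o - 3*sqrt(2))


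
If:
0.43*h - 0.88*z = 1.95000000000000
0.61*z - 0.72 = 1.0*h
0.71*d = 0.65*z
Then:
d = -3.35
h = -2.95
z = -3.66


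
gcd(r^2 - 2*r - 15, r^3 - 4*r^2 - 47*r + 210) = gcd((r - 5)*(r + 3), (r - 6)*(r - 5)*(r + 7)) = r - 5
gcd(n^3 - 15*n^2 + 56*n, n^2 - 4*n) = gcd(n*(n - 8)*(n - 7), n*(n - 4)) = n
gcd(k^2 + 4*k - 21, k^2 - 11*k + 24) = k - 3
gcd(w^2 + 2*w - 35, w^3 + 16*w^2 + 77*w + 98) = w + 7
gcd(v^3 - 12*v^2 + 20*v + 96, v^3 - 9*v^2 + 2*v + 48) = v^2 - 6*v - 16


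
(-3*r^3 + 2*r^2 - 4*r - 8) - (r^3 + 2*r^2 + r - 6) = -4*r^3 - 5*r - 2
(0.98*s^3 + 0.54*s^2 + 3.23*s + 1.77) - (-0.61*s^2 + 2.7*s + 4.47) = 0.98*s^3 + 1.15*s^2 + 0.53*s - 2.7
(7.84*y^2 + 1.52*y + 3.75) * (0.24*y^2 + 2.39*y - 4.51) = 1.8816*y^4 + 19.1024*y^3 - 30.8256*y^2 + 2.1073*y - 16.9125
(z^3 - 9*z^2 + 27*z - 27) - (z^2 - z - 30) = z^3 - 10*z^2 + 28*z + 3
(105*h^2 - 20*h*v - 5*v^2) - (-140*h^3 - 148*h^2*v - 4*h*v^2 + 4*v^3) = 140*h^3 + 148*h^2*v + 105*h^2 + 4*h*v^2 - 20*h*v - 4*v^3 - 5*v^2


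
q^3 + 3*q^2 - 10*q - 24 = (q - 3)*(q + 2)*(q + 4)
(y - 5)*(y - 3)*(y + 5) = y^3 - 3*y^2 - 25*y + 75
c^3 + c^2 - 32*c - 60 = (c - 6)*(c + 2)*(c + 5)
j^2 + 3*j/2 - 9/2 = (j - 3/2)*(j + 3)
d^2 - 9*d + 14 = (d - 7)*(d - 2)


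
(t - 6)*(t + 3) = t^2 - 3*t - 18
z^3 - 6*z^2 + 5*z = z*(z - 5)*(z - 1)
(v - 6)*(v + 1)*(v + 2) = v^3 - 3*v^2 - 16*v - 12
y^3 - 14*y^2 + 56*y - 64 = (y - 8)*(y - 4)*(y - 2)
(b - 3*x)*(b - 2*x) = b^2 - 5*b*x + 6*x^2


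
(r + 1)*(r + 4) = r^2 + 5*r + 4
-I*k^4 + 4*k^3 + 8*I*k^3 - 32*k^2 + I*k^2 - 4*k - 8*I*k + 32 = (k - 8)*(k + 1)*(k + 4*I)*(-I*k + I)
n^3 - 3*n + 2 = (n - 1)^2*(n + 2)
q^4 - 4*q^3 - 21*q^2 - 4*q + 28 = (q - 7)*(q - 1)*(q + 2)^2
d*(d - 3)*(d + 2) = d^3 - d^2 - 6*d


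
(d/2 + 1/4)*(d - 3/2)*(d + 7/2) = d^3/2 + 5*d^2/4 - 17*d/8 - 21/16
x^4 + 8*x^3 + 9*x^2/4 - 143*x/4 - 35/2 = (x - 2)*(x + 1/2)*(x + 5/2)*(x + 7)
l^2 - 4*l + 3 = (l - 3)*(l - 1)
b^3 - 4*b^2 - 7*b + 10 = (b - 5)*(b - 1)*(b + 2)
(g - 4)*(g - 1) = g^2 - 5*g + 4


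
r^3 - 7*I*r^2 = r^2*(r - 7*I)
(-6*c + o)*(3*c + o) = -18*c^2 - 3*c*o + o^2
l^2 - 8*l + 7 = (l - 7)*(l - 1)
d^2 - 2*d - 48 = (d - 8)*(d + 6)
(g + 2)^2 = g^2 + 4*g + 4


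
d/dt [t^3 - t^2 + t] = 3*t^2 - 2*t + 1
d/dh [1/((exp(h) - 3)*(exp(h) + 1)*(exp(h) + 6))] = -((exp(h) - 3)*(exp(h) + 1) + (exp(h) - 3)*(exp(h) + 6) + (exp(h) + 1)*(exp(h) + 6))/(4*(exp(h) - 3)^2*(exp(h) + 6)^2*cosh(h/2)^2)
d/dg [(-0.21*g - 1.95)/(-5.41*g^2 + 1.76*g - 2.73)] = (-1.1361*g^2 - 21.099*g + 4.0053)/(29.2681*g^4 - 19.0432*g^3 + 32.6362*g^2 - 9.6096*g + 7.4529)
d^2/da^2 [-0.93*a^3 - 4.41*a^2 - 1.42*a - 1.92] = -5.58*a - 8.82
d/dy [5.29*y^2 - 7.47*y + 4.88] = 10.58*y - 7.47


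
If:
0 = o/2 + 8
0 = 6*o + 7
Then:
No Solution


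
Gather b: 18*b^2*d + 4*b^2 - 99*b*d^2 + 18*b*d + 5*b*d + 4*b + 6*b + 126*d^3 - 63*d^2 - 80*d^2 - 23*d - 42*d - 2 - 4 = b^2*(18*d + 4) + b*(-99*d^2 + 23*d + 10) + 126*d^3 - 143*d^2 - 65*d - 6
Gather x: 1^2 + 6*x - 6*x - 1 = 0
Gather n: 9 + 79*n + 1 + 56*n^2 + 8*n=56*n^2 + 87*n + 10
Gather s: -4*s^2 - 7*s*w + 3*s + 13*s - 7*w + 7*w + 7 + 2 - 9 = -4*s^2 + s*(16 - 7*w)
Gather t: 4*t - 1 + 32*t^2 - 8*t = 32*t^2 - 4*t - 1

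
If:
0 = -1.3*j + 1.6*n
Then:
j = 1.23076923076923*n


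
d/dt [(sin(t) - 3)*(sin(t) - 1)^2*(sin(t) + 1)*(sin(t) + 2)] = (5*sin(t)^4 - 8*sin(t)^3 - 18*sin(t)^2 + 16*sin(t) + 5)*cos(t)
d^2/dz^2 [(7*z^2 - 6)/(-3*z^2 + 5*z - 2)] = 2*(-105*z^3 + 288*z^2 - 270*z + 86)/(27*z^6 - 135*z^5 + 279*z^4 - 305*z^3 + 186*z^2 - 60*z + 8)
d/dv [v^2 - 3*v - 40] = 2*v - 3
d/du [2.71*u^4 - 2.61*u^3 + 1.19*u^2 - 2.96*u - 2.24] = 10.84*u^3 - 7.83*u^2 + 2.38*u - 2.96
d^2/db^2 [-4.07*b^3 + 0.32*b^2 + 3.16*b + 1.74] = 0.64 - 24.42*b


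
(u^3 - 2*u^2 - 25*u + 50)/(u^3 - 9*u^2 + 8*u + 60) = (u^2 + 3*u - 10)/(u^2 - 4*u - 12)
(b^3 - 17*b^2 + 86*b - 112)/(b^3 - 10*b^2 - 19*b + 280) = (b - 2)/(b + 5)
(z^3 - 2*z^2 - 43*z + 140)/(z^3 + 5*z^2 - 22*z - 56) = (z - 5)/(z + 2)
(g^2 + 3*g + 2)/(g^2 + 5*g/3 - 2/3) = 3*(g + 1)/(3*g - 1)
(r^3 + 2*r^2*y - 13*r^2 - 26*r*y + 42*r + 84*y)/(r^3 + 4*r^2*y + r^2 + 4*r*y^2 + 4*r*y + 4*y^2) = (r^2 - 13*r + 42)/(r^2 + 2*r*y + r + 2*y)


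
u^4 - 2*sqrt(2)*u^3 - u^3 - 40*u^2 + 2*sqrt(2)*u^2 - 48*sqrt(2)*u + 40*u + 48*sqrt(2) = (u - 1)*(u - 6*sqrt(2))*(u + 2*sqrt(2))^2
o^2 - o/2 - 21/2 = (o - 7/2)*(o + 3)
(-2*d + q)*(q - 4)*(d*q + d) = -2*d^2*q^2 + 6*d^2*q + 8*d^2 + d*q^3 - 3*d*q^2 - 4*d*q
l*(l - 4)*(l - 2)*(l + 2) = l^4 - 4*l^3 - 4*l^2 + 16*l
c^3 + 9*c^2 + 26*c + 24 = (c + 2)*(c + 3)*(c + 4)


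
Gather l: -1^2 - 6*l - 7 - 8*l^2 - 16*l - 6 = -8*l^2 - 22*l - 14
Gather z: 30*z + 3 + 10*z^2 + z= 10*z^2 + 31*z + 3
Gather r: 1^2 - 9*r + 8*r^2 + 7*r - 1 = 8*r^2 - 2*r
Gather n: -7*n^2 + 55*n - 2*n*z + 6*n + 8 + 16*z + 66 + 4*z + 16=-7*n^2 + n*(61 - 2*z) + 20*z + 90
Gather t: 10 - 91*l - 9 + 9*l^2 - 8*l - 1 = 9*l^2 - 99*l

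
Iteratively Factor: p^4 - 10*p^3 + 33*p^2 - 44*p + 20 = (p - 1)*(p^3 - 9*p^2 + 24*p - 20) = (p - 5)*(p - 1)*(p^2 - 4*p + 4) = (p - 5)*(p - 2)*(p - 1)*(p - 2)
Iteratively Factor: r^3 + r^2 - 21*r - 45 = (r + 3)*(r^2 - 2*r - 15) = (r + 3)^2*(r - 5)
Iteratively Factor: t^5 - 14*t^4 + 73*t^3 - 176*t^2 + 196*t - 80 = (t - 5)*(t^4 - 9*t^3 + 28*t^2 - 36*t + 16) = (t - 5)*(t - 4)*(t^3 - 5*t^2 + 8*t - 4) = (t - 5)*(t - 4)*(t - 1)*(t^2 - 4*t + 4) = (t - 5)*(t - 4)*(t - 2)*(t - 1)*(t - 2)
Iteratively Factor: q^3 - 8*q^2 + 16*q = (q - 4)*(q^2 - 4*q) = q*(q - 4)*(q - 4)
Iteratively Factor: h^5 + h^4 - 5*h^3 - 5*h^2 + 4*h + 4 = (h + 1)*(h^4 - 5*h^2 + 4) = (h + 1)^2*(h^3 - h^2 - 4*h + 4) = (h + 1)^2*(h + 2)*(h^2 - 3*h + 2) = (h - 2)*(h + 1)^2*(h + 2)*(h - 1)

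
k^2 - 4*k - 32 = (k - 8)*(k + 4)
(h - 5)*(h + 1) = h^2 - 4*h - 5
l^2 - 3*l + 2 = (l - 2)*(l - 1)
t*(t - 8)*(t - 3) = t^3 - 11*t^2 + 24*t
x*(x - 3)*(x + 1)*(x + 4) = x^4 + 2*x^3 - 11*x^2 - 12*x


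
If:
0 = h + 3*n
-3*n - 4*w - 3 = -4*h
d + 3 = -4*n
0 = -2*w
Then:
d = -11/5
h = 3/5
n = -1/5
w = 0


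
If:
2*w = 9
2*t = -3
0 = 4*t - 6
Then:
No Solution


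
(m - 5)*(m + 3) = m^2 - 2*m - 15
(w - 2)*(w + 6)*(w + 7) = w^3 + 11*w^2 + 16*w - 84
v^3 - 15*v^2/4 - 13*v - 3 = (v - 6)*(v + 1/4)*(v + 2)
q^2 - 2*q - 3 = (q - 3)*(q + 1)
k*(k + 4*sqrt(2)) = k^2 + 4*sqrt(2)*k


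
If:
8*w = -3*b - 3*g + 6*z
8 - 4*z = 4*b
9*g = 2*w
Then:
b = 2 - z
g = 3*z/13 - 2/13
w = 27*z/26 - 9/13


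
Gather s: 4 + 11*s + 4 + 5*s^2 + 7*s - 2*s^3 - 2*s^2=-2*s^3 + 3*s^2 + 18*s + 8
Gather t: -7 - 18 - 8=-33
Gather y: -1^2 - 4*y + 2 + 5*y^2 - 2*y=5*y^2 - 6*y + 1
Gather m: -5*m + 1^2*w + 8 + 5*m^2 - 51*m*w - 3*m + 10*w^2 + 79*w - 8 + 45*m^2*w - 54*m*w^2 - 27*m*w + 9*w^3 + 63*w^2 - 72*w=m^2*(45*w + 5) + m*(-54*w^2 - 78*w - 8) + 9*w^3 + 73*w^2 + 8*w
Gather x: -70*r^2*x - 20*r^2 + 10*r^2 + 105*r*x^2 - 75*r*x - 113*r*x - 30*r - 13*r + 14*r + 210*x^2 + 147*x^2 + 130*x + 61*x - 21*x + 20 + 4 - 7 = -10*r^2 - 29*r + x^2*(105*r + 357) + x*(-70*r^2 - 188*r + 170) + 17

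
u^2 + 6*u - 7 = (u - 1)*(u + 7)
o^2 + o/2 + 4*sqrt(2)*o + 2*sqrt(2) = (o + 1/2)*(o + 4*sqrt(2))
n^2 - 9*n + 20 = (n - 5)*(n - 4)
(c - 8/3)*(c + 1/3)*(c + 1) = c^3 - 4*c^2/3 - 29*c/9 - 8/9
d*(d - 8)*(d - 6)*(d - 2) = d^4 - 16*d^3 + 76*d^2 - 96*d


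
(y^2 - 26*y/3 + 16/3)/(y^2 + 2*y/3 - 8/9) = 3*(y - 8)/(3*y + 4)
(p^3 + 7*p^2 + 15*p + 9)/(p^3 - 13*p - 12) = (p + 3)/(p - 4)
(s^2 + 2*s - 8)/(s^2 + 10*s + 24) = (s - 2)/(s + 6)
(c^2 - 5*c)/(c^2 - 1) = c*(c - 5)/(c^2 - 1)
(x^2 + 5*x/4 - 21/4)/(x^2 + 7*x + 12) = (x - 7/4)/(x + 4)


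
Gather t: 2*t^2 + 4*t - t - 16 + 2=2*t^2 + 3*t - 14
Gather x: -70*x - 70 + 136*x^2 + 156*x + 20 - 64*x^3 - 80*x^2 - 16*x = -64*x^3 + 56*x^2 + 70*x - 50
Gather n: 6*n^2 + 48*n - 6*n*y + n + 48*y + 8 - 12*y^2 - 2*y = 6*n^2 + n*(49 - 6*y) - 12*y^2 + 46*y + 8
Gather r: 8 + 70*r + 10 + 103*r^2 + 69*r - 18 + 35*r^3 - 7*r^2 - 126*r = 35*r^3 + 96*r^2 + 13*r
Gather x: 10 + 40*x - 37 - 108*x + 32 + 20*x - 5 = -48*x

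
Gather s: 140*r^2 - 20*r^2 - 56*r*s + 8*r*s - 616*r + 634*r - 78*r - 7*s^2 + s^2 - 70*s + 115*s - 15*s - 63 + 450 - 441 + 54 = 120*r^2 - 60*r - 6*s^2 + s*(30 - 48*r)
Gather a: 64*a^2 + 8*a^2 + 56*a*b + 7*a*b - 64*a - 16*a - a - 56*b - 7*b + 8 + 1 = 72*a^2 + a*(63*b - 81) - 63*b + 9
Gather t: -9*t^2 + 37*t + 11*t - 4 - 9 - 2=-9*t^2 + 48*t - 15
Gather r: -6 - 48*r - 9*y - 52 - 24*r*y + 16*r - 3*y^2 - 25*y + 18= r*(-24*y - 32) - 3*y^2 - 34*y - 40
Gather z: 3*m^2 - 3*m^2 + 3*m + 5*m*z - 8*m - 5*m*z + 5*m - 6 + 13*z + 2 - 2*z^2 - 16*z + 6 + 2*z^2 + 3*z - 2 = 0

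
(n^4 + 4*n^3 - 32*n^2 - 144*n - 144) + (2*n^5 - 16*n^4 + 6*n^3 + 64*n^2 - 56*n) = 2*n^5 - 15*n^4 + 10*n^3 + 32*n^2 - 200*n - 144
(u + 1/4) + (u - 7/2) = 2*u - 13/4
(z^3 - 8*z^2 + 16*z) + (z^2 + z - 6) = z^3 - 7*z^2 + 17*z - 6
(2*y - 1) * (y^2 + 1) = 2*y^3 - y^2 + 2*y - 1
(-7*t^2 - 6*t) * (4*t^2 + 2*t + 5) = -28*t^4 - 38*t^3 - 47*t^2 - 30*t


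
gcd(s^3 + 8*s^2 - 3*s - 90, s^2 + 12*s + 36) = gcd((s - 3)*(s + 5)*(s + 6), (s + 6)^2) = s + 6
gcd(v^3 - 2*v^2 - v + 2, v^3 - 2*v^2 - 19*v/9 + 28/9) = v - 1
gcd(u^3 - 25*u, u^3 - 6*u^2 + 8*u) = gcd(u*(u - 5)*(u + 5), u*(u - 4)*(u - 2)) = u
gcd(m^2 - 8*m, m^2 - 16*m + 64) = m - 8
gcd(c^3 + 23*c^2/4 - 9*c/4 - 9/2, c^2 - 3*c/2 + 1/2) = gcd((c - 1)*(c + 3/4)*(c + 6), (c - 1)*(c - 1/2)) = c - 1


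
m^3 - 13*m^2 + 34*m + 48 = (m - 8)*(m - 6)*(m + 1)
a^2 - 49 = (a - 7)*(a + 7)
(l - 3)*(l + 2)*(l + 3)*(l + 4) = l^4 + 6*l^3 - l^2 - 54*l - 72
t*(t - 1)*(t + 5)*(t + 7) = t^4 + 11*t^3 + 23*t^2 - 35*t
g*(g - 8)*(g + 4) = g^3 - 4*g^2 - 32*g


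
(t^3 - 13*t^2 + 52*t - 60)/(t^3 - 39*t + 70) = (t - 6)/(t + 7)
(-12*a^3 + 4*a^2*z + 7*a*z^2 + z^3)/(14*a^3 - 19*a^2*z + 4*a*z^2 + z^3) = (12*a^2 + 8*a*z + z^2)/(-14*a^2 + 5*a*z + z^2)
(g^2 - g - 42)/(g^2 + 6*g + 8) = (g^2 - g - 42)/(g^2 + 6*g + 8)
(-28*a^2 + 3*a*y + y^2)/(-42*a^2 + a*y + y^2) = (-4*a + y)/(-6*a + y)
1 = 1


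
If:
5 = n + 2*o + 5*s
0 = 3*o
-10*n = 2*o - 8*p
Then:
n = 5 - 5*s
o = 0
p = 25/4 - 25*s/4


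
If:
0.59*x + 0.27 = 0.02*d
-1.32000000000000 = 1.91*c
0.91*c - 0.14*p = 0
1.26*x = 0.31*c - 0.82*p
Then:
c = -0.69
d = 94.73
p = -4.49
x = 2.75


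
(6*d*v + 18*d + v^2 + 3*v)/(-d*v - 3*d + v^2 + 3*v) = (6*d + v)/(-d + v)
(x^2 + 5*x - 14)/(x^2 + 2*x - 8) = (x + 7)/(x + 4)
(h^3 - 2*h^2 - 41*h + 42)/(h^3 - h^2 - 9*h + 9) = (h^2 - h - 42)/(h^2 - 9)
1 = 1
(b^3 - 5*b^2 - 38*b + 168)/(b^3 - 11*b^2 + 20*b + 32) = (b^2 - b - 42)/(b^2 - 7*b - 8)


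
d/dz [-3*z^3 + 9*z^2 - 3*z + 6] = -9*z^2 + 18*z - 3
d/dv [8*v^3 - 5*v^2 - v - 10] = 24*v^2 - 10*v - 1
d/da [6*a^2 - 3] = 12*a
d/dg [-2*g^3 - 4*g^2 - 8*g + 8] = -6*g^2 - 8*g - 8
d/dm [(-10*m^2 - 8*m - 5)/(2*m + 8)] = (-10*m^2 - 80*m - 27)/(2*(m^2 + 8*m + 16))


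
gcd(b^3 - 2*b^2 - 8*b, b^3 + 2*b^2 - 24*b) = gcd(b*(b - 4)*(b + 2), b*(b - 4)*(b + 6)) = b^2 - 4*b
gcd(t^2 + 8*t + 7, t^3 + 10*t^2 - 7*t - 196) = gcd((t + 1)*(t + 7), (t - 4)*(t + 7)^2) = t + 7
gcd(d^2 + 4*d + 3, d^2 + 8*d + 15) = d + 3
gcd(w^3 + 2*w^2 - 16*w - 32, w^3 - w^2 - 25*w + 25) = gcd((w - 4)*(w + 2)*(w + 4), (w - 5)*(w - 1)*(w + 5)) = 1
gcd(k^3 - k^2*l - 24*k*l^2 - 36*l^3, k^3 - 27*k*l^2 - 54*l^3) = k^2 - 3*k*l - 18*l^2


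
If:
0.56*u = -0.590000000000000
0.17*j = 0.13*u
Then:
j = -0.81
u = -1.05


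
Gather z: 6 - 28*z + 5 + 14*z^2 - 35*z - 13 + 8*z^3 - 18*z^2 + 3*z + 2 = 8*z^3 - 4*z^2 - 60*z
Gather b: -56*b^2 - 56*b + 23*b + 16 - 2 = -56*b^2 - 33*b + 14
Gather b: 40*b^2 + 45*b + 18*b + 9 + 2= 40*b^2 + 63*b + 11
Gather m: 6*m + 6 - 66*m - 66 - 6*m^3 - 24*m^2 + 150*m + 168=-6*m^3 - 24*m^2 + 90*m + 108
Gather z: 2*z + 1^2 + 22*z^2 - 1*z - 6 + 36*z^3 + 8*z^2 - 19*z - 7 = 36*z^3 + 30*z^2 - 18*z - 12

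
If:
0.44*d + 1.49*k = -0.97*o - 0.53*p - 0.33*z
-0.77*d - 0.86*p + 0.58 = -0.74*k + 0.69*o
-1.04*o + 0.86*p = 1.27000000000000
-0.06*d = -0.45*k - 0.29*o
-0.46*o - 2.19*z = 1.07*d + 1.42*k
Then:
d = -2.42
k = -0.60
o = 0.42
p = 1.99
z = 1.48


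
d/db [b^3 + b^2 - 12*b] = 3*b^2 + 2*b - 12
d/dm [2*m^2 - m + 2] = 4*m - 1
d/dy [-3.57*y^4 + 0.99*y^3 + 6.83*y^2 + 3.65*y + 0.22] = -14.28*y^3 + 2.97*y^2 + 13.66*y + 3.65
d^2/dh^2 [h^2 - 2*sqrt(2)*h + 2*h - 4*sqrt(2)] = 2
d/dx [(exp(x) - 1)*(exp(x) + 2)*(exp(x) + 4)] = (3*exp(2*x) + 10*exp(x) + 2)*exp(x)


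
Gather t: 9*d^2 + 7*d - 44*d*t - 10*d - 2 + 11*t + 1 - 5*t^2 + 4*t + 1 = 9*d^2 - 3*d - 5*t^2 + t*(15 - 44*d)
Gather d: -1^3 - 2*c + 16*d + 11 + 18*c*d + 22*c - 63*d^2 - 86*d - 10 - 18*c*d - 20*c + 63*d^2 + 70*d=0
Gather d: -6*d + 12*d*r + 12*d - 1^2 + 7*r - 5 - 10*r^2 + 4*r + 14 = d*(12*r + 6) - 10*r^2 + 11*r + 8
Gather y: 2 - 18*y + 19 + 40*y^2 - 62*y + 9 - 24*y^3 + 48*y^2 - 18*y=-24*y^3 + 88*y^2 - 98*y + 30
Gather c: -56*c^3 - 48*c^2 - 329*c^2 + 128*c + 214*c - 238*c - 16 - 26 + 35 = -56*c^3 - 377*c^2 + 104*c - 7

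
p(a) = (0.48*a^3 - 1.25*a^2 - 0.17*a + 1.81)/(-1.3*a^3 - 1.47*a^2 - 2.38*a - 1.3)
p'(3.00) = -0.05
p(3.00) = -0.05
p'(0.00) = 2.68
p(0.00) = -1.39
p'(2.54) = -0.04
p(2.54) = -0.03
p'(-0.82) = 22.65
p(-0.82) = 2.22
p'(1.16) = 0.26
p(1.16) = -0.08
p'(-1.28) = 1.40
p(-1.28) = -0.50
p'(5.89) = -0.03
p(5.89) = -0.17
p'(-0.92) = 8.77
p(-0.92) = 0.81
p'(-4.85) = -0.05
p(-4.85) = -0.66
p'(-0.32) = 6.37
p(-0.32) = -2.66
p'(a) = (1.44*a^2 - 2.5*a - 0.17)/(-1.3*a^3 - 1.47*a^2 - 2.38*a - 1.3) + (3.9*a^2 + 2.94*a + 2.38)*(0.48*a^3 - 1.25*a^2 - 0.17*a + 1.81)/(-1.3*a^3 - 1.47*a^2 - 2.38*a - 1.3)^2 = (2.22044604925031e-16*a^5 - 2.3306*a^4 - 2.7268*a^3 + 7.9121*a^2 + 8.5714*a + 4.5288)/(1.69*a^6 + 3.822*a^5 + 8.3489*a^4 + 10.3772*a^3 + 9.4864*a^2 + 6.188*a + 1.69)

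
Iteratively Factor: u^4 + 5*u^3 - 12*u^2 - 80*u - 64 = (u - 4)*(u^3 + 9*u^2 + 24*u + 16) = (u - 4)*(u + 1)*(u^2 + 8*u + 16) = (u - 4)*(u + 1)*(u + 4)*(u + 4)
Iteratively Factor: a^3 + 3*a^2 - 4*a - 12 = (a - 2)*(a^2 + 5*a + 6) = (a - 2)*(a + 2)*(a + 3)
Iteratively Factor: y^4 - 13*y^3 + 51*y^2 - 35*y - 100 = (y - 4)*(y^3 - 9*y^2 + 15*y + 25) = (y - 5)*(y - 4)*(y^2 - 4*y - 5) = (y - 5)^2*(y - 4)*(y + 1)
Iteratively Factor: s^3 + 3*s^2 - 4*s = (s - 1)*(s^2 + 4*s) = s*(s - 1)*(s + 4)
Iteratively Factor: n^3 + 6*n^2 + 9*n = (n + 3)*(n^2 + 3*n) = (n + 3)^2*(n)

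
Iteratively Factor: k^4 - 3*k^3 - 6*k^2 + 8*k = (k - 1)*(k^3 - 2*k^2 - 8*k) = k*(k - 1)*(k^2 - 2*k - 8) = k*(k - 1)*(k + 2)*(k - 4)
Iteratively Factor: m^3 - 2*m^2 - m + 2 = (m + 1)*(m^2 - 3*m + 2) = (m - 2)*(m + 1)*(m - 1)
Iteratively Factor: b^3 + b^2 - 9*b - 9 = (b + 1)*(b^2 - 9) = (b + 1)*(b + 3)*(b - 3)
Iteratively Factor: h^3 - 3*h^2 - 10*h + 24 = (h - 2)*(h^2 - h - 12) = (h - 4)*(h - 2)*(h + 3)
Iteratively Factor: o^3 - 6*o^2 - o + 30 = (o - 5)*(o^2 - o - 6) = (o - 5)*(o - 3)*(o + 2)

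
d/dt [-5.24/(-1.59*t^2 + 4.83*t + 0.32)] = (25.3092 - 16.6632*t)/(-1.59*t^2 + 4.83*t + 0.32)^2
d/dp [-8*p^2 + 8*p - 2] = 8 - 16*p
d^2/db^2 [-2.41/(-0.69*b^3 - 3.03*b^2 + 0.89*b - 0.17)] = (-(9.9774*b + 14.6046)*(0.69*b^3 + 3.03*b^2 - 0.89*b + 0.17) + 2.41*(2.07*b^2 + 6.06*b - 0.89)*(4.14*b^2 + 12.12*b - 1.78))/(0.69*b^3 + 3.03*b^2 - 0.89*b + 0.17)^3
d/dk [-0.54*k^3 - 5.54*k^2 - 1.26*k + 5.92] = -1.62*k^2 - 11.08*k - 1.26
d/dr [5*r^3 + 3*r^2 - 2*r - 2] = 15*r^2 + 6*r - 2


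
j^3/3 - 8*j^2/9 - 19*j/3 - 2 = (j/3 + 1)*(j - 6)*(j + 1/3)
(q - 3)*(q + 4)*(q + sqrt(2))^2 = q^4 + q^3 + 2*sqrt(2)*q^3 - 10*q^2 + 2*sqrt(2)*q^2 - 24*sqrt(2)*q + 2*q - 24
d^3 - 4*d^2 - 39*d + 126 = (d - 7)*(d - 3)*(d + 6)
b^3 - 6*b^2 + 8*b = b*(b - 4)*(b - 2)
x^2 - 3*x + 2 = (x - 2)*(x - 1)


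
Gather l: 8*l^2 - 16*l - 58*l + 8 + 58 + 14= 8*l^2 - 74*l + 80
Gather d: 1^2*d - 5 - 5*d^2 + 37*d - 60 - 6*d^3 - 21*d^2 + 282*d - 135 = -6*d^3 - 26*d^2 + 320*d - 200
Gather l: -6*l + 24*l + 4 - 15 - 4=18*l - 15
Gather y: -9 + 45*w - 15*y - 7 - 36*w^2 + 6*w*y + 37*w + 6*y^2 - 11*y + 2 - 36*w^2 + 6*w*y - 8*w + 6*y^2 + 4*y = -72*w^2 + 74*w + 12*y^2 + y*(12*w - 22) - 14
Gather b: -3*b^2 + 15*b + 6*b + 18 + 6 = -3*b^2 + 21*b + 24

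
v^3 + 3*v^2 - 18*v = v*(v - 3)*(v + 6)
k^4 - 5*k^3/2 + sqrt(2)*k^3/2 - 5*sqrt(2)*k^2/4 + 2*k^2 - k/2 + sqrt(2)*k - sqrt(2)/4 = (k - 1)^2*(k - 1/2)*(k + sqrt(2)/2)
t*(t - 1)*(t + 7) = t^3 + 6*t^2 - 7*t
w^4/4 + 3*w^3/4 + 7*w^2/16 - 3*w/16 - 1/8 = (w/4 + 1/2)*(w - 1/2)*(w + 1/2)*(w + 1)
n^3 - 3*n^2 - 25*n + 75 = (n - 5)*(n - 3)*(n + 5)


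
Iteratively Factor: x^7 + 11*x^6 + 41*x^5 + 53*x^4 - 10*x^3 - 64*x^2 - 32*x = (x + 2)*(x^6 + 9*x^5 + 23*x^4 + 7*x^3 - 24*x^2 - 16*x) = (x + 2)*(x + 4)*(x^5 + 5*x^4 + 3*x^3 - 5*x^2 - 4*x) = (x + 1)*(x + 2)*(x + 4)*(x^4 + 4*x^3 - x^2 - 4*x) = x*(x + 1)*(x + 2)*(x + 4)*(x^3 + 4*x^2 - x - 4) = x*(x + 1)*(x + 2)*(x + 4)^2*(x^2 - 1) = x*(x + 1)^2*(x + 2)*(x + 4)^2*(x - 1)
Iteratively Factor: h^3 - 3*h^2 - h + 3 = (h - 1)*(h^2 - 2*h - 3) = (h - 1)*(h + 1)*(h - 3)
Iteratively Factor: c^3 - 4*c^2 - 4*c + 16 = (c - 4)*(c^2 - 4) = (c - 4)*(c + 2)*(c - 2)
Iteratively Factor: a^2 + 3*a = (a)*(a + 3)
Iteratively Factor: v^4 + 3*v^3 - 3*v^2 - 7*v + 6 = (v + 3)*(v^3 - 3*v + 2) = (v - 1)*(v + 3)*(v^2 + v - 2) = (v - 1)^2*(v + 3)*(v + 2)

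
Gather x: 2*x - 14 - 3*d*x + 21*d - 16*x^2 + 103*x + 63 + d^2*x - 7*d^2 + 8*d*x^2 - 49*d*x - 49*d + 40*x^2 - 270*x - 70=-7*d^2 - 28*d + x^2*(8*d + 24) + x*(d^2 - 52*d - 165) - 21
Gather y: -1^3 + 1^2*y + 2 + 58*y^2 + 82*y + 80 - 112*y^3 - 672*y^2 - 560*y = -112*y^3 - 614*y^2 - 477*y + 81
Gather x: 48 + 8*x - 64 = 8*x - 16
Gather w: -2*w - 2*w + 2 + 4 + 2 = 8 - 4*w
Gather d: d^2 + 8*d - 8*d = d^2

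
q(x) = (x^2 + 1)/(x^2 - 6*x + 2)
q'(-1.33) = -0.05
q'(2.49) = -0.58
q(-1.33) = 0.24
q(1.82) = -0.77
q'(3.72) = -1.66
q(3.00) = -1.43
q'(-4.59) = -0.05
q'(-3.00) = -0.06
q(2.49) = -1.07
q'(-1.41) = -0.06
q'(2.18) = -0.45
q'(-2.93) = -0.06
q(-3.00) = 0.34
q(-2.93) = 0.34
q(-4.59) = 0.44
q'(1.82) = -0.33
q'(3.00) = -0.86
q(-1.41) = 0.24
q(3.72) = -2.29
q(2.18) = -0.91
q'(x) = 2*x/(x^2 - 6*x + 2) + (6 - 2*x)*(x^2 + 1)/(x^2 - 6*x + 2)^2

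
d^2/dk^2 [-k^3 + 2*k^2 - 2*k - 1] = 4 - 6*k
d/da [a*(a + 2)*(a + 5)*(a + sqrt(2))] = 4*a^3 + 3*sqrt(2)*a^2 + 21*a^2 + 14*sqrt(2)*a + 20*a + 10*sqrt(2)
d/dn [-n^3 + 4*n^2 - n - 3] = -3*n^2 + 8*n - 1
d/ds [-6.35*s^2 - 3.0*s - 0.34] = -12.7*s - 3.0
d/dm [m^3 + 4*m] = 3*m^2 + 4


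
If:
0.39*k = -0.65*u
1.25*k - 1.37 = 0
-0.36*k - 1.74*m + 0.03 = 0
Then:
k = 1.10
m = -0.21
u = -0.66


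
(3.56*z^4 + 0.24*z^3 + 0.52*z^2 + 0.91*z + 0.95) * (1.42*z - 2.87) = 5.0552*z^5 - 9.8764*z^4 + 0.0496*z^3 - 0.2002*z^2 - 1.2627*z - 2.7265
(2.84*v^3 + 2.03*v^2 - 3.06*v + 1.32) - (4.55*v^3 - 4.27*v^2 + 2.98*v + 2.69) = -1.71*v^3 + 6.3*v^2 - 6.04*v - 1.37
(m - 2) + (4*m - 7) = 5*m - 9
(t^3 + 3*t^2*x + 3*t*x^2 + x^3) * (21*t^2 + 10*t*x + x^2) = 21*t^5 + 73*t^4*x + 94*t^3*x^2 + 54*t^2*x^3 + 13*t*x^4 + x^5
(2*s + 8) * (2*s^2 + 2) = 4*s^3 + 16*s^2 + 4*s + 16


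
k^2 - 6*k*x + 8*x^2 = (k - 4*x)*(k - 2*x)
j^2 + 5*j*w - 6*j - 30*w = (j - 6)*(j + 5*w)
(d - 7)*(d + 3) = d^2 - 4*d - 21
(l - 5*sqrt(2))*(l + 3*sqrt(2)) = l^2 - 2*sqrt(2)*l - 30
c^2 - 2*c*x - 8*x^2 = (c - 4*x)*(c + 2*x)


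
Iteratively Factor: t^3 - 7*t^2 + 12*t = (t)*(t^2 - 7*t + 12) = t*(t - 3)*(t - 4)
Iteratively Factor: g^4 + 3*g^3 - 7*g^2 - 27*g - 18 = (g + 2)*(g^3 + g^2 - 9*g - 9) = (g + 2)*(g + 3)*(g^2 - 2*g - 3) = (g + 1)*(g + 2)*(g + 3)*(g - 3)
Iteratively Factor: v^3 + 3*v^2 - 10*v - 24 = (v + 4)*(v^2 - v - 6) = (v + 2)*(v + 4)*(v - 3)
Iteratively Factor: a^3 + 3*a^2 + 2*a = (a + 1)*(a^2 + 2*a) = (a + 1)*(a + 2)*(a)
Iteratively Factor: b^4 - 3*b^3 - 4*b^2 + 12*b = (b + 2)*(b^3 - 5*b^2 + 6*b) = (b - 3)*(b + 2)*(b^2 - 2*b) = (b - 3)*(b - 2)*(b + 2)*(b)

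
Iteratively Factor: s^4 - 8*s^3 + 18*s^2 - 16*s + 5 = (s - 1)*(s^3 - 7*s^2 + 11*s - 5) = (s - 1)^2*(s^2 - 6*s + 5) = (s - 1)^3*(s - 5)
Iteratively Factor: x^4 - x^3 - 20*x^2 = (x + 4)*(x^3 - 5*x^2) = x*(x + 4)*(x^2 - 5*x) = x^2*(x + 4)*(x - 5)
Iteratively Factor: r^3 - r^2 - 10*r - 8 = (r + 2)*(r^2 - 3*r - 4) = (r - 4)*(r + 2)*(r + 1)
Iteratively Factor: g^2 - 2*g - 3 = (g + 1)*(g - 3)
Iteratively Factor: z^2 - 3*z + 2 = (z - 2)*(z - 1)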